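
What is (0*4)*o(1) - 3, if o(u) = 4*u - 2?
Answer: -3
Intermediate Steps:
o(u) = -2 + 4*u
(0*4)*o(1) - 3 = (0*4)*(-2 + 4*1) - 3 = 0*(-2 + 4) - 3 = 0*2 - 3 = 0 - 3 = -3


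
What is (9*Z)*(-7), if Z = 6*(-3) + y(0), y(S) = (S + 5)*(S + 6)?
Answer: -756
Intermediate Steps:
y(S) = (5 + S)*(6 + S)
Z = 12 (Z = 6*(-3) + (30 + 0² + 11*0) = -18 + (30 + 0 + 0) = -18 + 30 = 12)
(9*Z)*(-7) = (9*12)*(-7) = 108*(-7) = -756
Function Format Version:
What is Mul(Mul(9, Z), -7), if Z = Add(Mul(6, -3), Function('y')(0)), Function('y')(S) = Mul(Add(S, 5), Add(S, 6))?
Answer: -756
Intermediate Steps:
Function('y')(S) = Mul(Add(5, S), Add(6, S))
Z = 12 (Z = Add(Mul(6, -3), Add(30, Pow(0, 2), Mul(11, 0))) = Add(-18, Add(30, 0, 0)) = Add(-18, 30) = 12)
Mul(Mul(9, Z), -7) = Mul(Mul(9, 12), -7) = Mul(108, -7) = -756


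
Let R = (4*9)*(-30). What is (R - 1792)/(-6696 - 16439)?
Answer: 2872/23135 ≈ 0.12414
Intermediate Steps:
R = -1080 (R = 36*(-30) = -1080)
(R - 1792)/(-6696 - 16439) = (-1080 - 1792)/(-6696 - 16439) = -2872/(-23135) = -2872*(-1/23135) = 2872/23135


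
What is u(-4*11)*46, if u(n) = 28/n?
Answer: -322/11 ≈ -29.273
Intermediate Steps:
u(-4*11)*46 = (28/((-4*11)))*46 = (28/(-44))*46 = (28*(-1/44))*46 = -7/11*46 = -322/11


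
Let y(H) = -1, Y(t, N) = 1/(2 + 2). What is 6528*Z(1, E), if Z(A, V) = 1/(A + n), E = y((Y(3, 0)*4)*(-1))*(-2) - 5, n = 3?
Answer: 1632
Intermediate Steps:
Y(t, N) = ¼ (Y(t, N) = 1/4 = ¼)
E = -3 (E = -1*(-2) - 5 = 2 - 5 = -3)
Z(A, V) = 1/(3 + A) (Z(A, V) = 1/(A + 3) = 1/(3 + A))
6528*Z(1, E) = 6528/(3 + 1) = 6528/4 = 6528*(¼) = 1632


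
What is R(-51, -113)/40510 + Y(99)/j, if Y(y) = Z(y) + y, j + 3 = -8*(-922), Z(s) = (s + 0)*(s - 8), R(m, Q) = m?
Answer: 368589057/298680230 ≈ 1.2341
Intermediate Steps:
Z(s) = s*(-8 + s)
j = 7373 (j = -3 - 8*(-922) = -3 + 7376 = 7373)
Y(y) = y + y*(-8 + y) (Y(y) = y*(-8 + y) + y = y + y*(-8 + y))
R(-51, -113)/40510 + Y(99)/j = -51/40510 + (99*(-7 + 99))/7373 = -51*1/40510 + (99*92)*(1/7373) = -51/40510 + 9108*(1/7373) = -51/40510 + 9108/7373 = 368589057/298680230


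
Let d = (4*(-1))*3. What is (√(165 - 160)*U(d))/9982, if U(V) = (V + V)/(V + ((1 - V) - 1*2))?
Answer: 12*√5/4991 ≈ 0.0053762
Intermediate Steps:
d = -12 (d = -4*3 = -12)
U(V) = -2*V (U(V) = (2*V)/(V + ((1 - V) - 2)) = (2*V)/(V + (-1 - V)) = (2*V)/(-1) = (2*V)*(-1) = -2*V)
(√(165 - 160)*U(d))/9982 = (√(165 - 160)*(-2*(-12)))/9982 = (√5*24)*(1/9982) = (24*√5)*(1/9982) = 12*√5/4991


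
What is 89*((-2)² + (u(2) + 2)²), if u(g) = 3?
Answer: 2581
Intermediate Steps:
89*((-2)² + (u(2) + 2)²) = 89*((-2)² + (3 + 2)²) = 89*(4 + 5²) = 89*(4 + 25) = 89*29 = 2581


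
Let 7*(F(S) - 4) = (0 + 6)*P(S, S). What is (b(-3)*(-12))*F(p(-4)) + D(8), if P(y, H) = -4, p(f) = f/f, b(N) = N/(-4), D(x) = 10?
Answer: 34/7 ≈ 4.8571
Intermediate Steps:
b(N) = -N/4 (b(N) = N*(-¼) = -N/4)
p(f) = 1
F(S) = 4/7 (F(S) = 4 + ((0 + 6)*(-4))/7 = 4 + (6*(-4))/7 = 4 + (⅐)*(-24) = 4 - 24/7 = 4/7)
(b(-3)*(-12))*F(p(-4)) + D(8) = (-¼*(-3)*(-12))*(4/7) + 10 = ((¾)*(-12))*(4/7) + 10 = -9*4/7 + 10 = -36/7 + 10 = 34/7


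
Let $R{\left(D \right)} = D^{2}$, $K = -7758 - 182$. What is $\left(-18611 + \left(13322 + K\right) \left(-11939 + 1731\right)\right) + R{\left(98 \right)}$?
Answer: $-54948463$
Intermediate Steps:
$K = -7940$
$\left(-18611 + \left(13322 + K\right) \left(-11939 + 1731\right)\right) + R{\left(98 \right)} = \left(-18611 + \left(13322 - 7940\right) \left(-11939 + 1731\right)\right) + 98^{2} = \left(-18611 + 5382 \left(-10208\right)\right) + 9604 = \left(-18611 - 54939456\right) + 9604 = -54958067 + 9604 = -54948463$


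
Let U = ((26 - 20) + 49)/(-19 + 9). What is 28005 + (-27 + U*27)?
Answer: 55659/2 ≈ 27830.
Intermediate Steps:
U = -11/2 (U = (6 + 49)/(-10) = 55*(-1/10) = -11/2 ≈ -5.5000)
28005 + (-27 + U*27) = 28005 + (-27 - 11/2*27) = 28005 + (-27 - 297/2) = 28005 - 351/2 = 55659/2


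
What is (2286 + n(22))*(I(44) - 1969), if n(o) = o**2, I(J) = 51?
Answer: -5312860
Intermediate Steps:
(2286 + n(22))*(I(44) - 1969) = (2286 + 22**2)*(51 - 1969) = (2286 + 484)*(-1918) = 2770*(-1918) = -5312860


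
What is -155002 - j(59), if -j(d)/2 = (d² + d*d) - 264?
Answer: -141606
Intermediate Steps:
j(d) = 528 - 4*d² (j(d) = -2*((d² + d*d) - 264) = -2*((d² + d²) - 264) = -2*(2*d² - 264) = -2*(-264 + 2*d²) = 528 - 4*d²)
-155002 - j(59) = -155002 - (528 - 4*59²) = -155002 - (528 - 4*3481) = -155002 - (528 - 13924) = -155002 - 1*(-13396) = -155002 + 13396 = -141606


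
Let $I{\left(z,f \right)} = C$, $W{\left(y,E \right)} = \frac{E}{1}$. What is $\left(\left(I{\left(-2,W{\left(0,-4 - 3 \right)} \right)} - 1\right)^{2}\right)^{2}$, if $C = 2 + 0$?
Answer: $1$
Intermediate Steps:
$C = 2$
$W{\left(y,E \right)} = E$ ($W{\left(y,E \right)} = E 1 = E$)
$I{\left(z,f \right)} = 2$
$\left(\left(I{\left(-2,W{\left(0,-4 - 3 \right)} \right)} - 1\right)^{2}\right)^{2} = \left(\left(2 - 1\right)^{2}\right)^{2} = \left(1^{2}\right)^{2} = 1^{2} = 1$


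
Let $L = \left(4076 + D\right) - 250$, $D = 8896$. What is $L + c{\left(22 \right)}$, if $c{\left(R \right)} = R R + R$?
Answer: $13228$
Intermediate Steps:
$c{\left(R \right)} = R + R^{2}$ ($c{\left(R \right)} = R^{2} + R = R + R^{2}$)
$L = 12722$ ($L = \left(4076 + 8896\right) - 250 = 12972 - 250 = 12722$)
$L + c{\left(22 \right)} = 12722 + 22 \left(1 + 22\right) = 12722 + 22 \cdot 23 = 12722 + 506 = 13228$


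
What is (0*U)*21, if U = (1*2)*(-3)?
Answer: 0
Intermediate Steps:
U = -6 (U = 2*(-3) = -6)
(0*U)*21 = (0*(-6))*21 = 0*21 = 0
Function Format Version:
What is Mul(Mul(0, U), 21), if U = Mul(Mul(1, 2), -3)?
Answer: 0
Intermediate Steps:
U = -6 (U = Mul(2, -3) = -6)
Mul(Mul(0, U), 21) = Mul(Mul(0, -6), 21) = Mul(0, 21) = 0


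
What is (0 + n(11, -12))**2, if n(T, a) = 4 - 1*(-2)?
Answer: 36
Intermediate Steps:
n(T, a) = 6 (n(T, a) = 4 + 2 = 6)
(0 + n(11, -12))**2 = (0 + 6)**2 = 6**2 = 36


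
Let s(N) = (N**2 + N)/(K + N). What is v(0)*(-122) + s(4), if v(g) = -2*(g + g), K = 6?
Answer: 2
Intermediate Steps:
s(N) = (N + N**2)/(6 + N) (s(N) = (N**2 + N)/(6 + N) = (N + N**2)/(6 + N))
v(g) = -4*g
v(0)*(-122) + s(4) = -4*0*(-122) + 4*(1 + 4)/(6 + 4) = 0*(-122) + 4*5/10 = 0 + 4*(1/10)*5 = 0 + 2 = 2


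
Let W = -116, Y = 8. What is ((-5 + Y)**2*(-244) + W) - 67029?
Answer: -69341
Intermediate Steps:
((-5 + Y)**2*(-244) + W) - 67029 = ((-5 + 8)**2*(-244) - 116) - 67029 = (3**2*(-244) - 116) - 67029 = (9*(-244) - 116) - 67029 = (-2196 - 116) - 67029 = -2312 - 67029 = -69341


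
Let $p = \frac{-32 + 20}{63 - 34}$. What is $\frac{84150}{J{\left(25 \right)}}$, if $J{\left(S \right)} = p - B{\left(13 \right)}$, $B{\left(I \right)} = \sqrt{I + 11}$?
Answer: $\frac{244035}{167} - \frac{2359005 \sqrt{6}}{334} \approx -15839.0$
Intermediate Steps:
$p = - \frac{12}{29} \approx -0.41379$
$B{\left(I \right)} = \sqrt{11 + I}$
$J{\left(S \right)} = - \frac{12}{29} - 2 \sqrt{6}$ ($J{\left(S \right)} = - \frac{12}{29} - \sqrt{11 + 13} = - \frac{12}{29} - \sqrt{24} = - \frac{12}{29} - 2 \sqrt{6}$)
$\frac{84150}{J{\left(25 \right)}} = \frac{84150}{- \frac{12}{29} - 2 \sqrt{6}}$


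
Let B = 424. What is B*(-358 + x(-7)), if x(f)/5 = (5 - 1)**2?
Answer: -117872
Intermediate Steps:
x(f) = 80 (x(f) = 5*(5 - 1)**2 = 5*4**2 = 5*16 = 80)
B*(-358 + x(-7)) = 424*(-358 + 80) = 424*(-278) = -117872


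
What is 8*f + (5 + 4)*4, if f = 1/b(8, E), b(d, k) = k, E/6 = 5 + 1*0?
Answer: 544/15 ≈ 36.267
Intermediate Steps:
E = 30 (E = 6*(5 + 1*0) = 6*(5 + 0) = 6*5 = 30)
f = 1/30 ≈ 0.033333
8*f + (5 + 4)*4 = 8*(1/30) + (5 + 4)*4 = 4/15 + 9*4 = 4/15 + 36 = 544/15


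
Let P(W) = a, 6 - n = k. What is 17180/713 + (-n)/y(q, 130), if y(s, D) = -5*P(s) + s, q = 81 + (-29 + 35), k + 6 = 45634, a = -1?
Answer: 741501/1426 ≈ 519.99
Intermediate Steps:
k = 45628 (k = -6 + 45634 = 45628)
n = -45622 (n = 6 - 1*45628 = 6 - 45628 = -45622)
P(W) = -1
q = 87 (q = 81 + 6 = 87)
y(s, D) = 5 + s (y(s, D) = -5*(-1) + s = 5 + s)
17180/713 + (-n)/y(q, 130) = 17180/713 + (-1*(-45622))/(5 + 87) = 17180*(1/713) + 45622/92 = 17180/713 + 45622*(1/92) = 17180/713 + 22811/46 = 741501/1426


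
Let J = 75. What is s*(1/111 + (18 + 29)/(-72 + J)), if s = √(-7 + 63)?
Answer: 1160*√14/37 ≈ 117.31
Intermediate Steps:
s = 2*√14 (s = √56 = 2*√14 ≈ 7.4833)
s*(1/111 + (18 + 29)/(-72 + J)) = (2*√14)*(1/111 + (18 + 29)/(-72 + 75)) = (2*√14)*(1/111 + 47/3) = (2*√14)*(580/37) = 1160*√14/37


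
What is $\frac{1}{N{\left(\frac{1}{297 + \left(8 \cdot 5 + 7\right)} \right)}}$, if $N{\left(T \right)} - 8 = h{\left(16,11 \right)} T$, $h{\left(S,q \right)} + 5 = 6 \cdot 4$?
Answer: $\frac{344}{2771} \approx 0.12414$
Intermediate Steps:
$h{\left(S,q \right)} = 19$ ($h{\left(S,q \right)} = -5 + 6 \cdot 4 = -5 + 24 = 19$)
$N{\left(T \right)} = 8 + 19 T$
$\frac{1}{N{\left(\frac{1}{297 + \left(8 \cdot 5 + 7\right)} \right)}} = \frac{1}{8 + \frac{19}{297 + \left(8 \cdot 5 + 7\right)}} = \frac{1}{8 + \frac{19}{297 + \left(40 + 7\right)}} = \frac{1}{8 + \frac{19}{297 + 47}} = \frac{1}{8 + \frac{19}{344}} = \frac{1}{\frac{2771}{344}} = \frac{344}{2771}$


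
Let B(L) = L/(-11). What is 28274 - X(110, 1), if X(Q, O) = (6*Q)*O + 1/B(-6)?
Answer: 165673/6 ≈ 27612.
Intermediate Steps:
B(L) = -L/11 (B(L) = L*(-1/11) = -L/11)
X(Q, O) = 11/6 + 6*O*Q (X(Q, O) = (6*Q)*O + 1/(-1/11*(-6)) = 6*O*Q + 1/(6/11) = 6*O*Q + 11/6 = 11/6 + 6*O*Q)
28274 - X(110, 1) = 28274 - (11/6 + 6*1*110) = 28274 - (11/6 + 660) = 28274 - 1*3971/6 = 28274 - 3971/6 = 165673/6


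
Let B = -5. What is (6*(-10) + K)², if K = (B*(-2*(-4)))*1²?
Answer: 10000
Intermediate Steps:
K = -40 (K = -(-10)*(-4)*1² = -5*8*1 = -40*1 = -40)
(6*(-10) + K)² = (6*(-10) - 40)² = (-60 - 40)² = (-100)² = 10000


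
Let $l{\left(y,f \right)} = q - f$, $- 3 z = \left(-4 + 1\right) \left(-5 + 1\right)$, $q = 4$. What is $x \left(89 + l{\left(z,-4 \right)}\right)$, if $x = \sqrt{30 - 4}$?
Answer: $97 \sqrt{26} \approx 494.6$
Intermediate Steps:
$x = \sqrt{26} \approx 5.099$
$z = -4$ ($z = - \frac{\left(-4 + 1\right) \left(-5 + 1\right)}{3} = - \frac{\left(-3\right) \left(-4\right)}{3} = \left(- \frac{1}{3}\right) 12 = -4$)
$l{\left(y,f \right)} = 4 - f$
$x \left(89 + l{\left(z,-4 \right)}\right) = \sqrt{26} \left(89 + \left(4 - -4\right)\right) = \sqrt{26} \left(89 + \left(4 + 4\right)\right) = \sqrt{26} \left(89 + 8\right) = \sqrt{26} \cdot 97 = 97 \sqrt{26}$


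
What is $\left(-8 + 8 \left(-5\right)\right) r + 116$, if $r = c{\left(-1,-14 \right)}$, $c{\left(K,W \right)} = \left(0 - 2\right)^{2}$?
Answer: $-76$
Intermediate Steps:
$c{\left(K,W \right)} = 4$ ($c{\left(K,W \right)} = \left(-2\right)^{2} = 4$)
$r = 4$
$\left(-8 + 8 \left(-5\right)\right) r + 116 = \left(-8 + 8 \left(-5\right)\right) 4 + 116 = \left(-8 - 40\right) 4 + 116 = \left(-48\right) 4 + 116 = -192 + 116 = -76$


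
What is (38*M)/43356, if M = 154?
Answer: 1463/10839 ≈ 0.13498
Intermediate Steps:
(38*M)/43356 = (38*154)/43356 = 5852*(1/43356) = 1463/10839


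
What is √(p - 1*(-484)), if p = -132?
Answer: 4*√22 ≈ 18.762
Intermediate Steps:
√(p - 1*(-484)) = √(-132 - 1*(-484)) = √(-132 + 484) = √352 = 4*√22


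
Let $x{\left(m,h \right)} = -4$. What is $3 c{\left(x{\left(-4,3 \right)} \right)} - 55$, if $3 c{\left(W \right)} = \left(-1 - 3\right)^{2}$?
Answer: $-39$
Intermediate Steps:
$c{\left(W \right)} = \frac{16}{3}$ ($c{\left(W \right)} = \frac{\left(-1 - 3\right)^{2}}{3} = \frac{\left(-4\right)^{2}}{3} = \frac{1}{3} \cdot 16 = \frac{16}{3}$)
$3 c{\left(x{\left(-4,3 \right)} \right)} - 55 = 3 \cdot \frac{16}{3} - 55 = 16 - 55 = -39$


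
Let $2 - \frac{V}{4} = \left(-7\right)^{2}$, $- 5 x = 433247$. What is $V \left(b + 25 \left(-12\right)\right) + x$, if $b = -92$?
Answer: $- \frac{64767}{5} \approx -12953.0$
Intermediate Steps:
$x = - \frac{433247}{5}$ ($x = \left(- \frac{1}{5}\right) 433247 = - \frac{433247}{5} \approx -86649.0$)
$V = -188$ ($V = 8 - 4 \left(-7\right)^{2} = 8 - 196 = -188$)
$V \left(b + 25 \left(-12\right)\right) + x = - 188 \left(-92 + 25 \left(-12\right)\right) - \frac{433247}{5} = - 188 \left(-92 - 300\right) - \frac{433247}{5} = \left(-188\right) \left(-392\right) - \frac{433247}{5} = 73696 - \frac{433247}{5} = - \frac{64767}{5}$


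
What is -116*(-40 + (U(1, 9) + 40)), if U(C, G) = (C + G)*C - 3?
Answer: -812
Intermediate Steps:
U(C, G) = -3 + C*(C + G) (U(C, G) = C*(C + G) - 3 = -3 + C*(C + G))
-116*(-40 + (U(1, 9) + 40)) = -116*(-40 + ((-3 + 1**2 + 1*9) + 40)) = -116*(-40 + ((-3 + 1 + 9) + 40)) = -116*(-40 + (7 + 40)) = -116*(-40 + 47) = -116*7 = -812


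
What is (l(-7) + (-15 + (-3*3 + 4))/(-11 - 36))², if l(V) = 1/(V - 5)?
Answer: 37249/318096 ≈ 0.11710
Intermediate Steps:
l(V) = 1/(-5 + V)
(l(-7) + (-15 + (-3*3 + 4))/(-11 - 36))² = (1/(-5 - 7) + (-15 + (-3*3 + 4))/(-11 - 36))² = (1/(-12) + (-15 + (-9 + 4))/(-47))² = (-1/12 + (-15 - 5)*(-1/47))² = (-1/12 - 20*(-1/47))² = (-1/12 + 20/47)² = (193/564)² = 37249/318096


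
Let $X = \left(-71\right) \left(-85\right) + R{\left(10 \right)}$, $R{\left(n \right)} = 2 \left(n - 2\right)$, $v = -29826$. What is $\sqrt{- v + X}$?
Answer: $\sqrt{35877} \approx 189.41$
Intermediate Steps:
$R{\left(n \right)} = -4 + 2 n$ ($R{\left(n \right)} = 2 \left(-2 + n\right) = -4 + 2 n$)
$X = 6051$ ($X = \left(-71\right) \left(-85\right) + \left(-4 + 2 \cdot 10\right) = 6035 + \left(-4 + 20\right) = 6035 + 16 = 6051$)
$\sqrt{- v + X} = \sqrt{\left(-1\right) \left(-29826\right) + 6051} = \sqrt{29826 + 6051} = \sqrt{35877}$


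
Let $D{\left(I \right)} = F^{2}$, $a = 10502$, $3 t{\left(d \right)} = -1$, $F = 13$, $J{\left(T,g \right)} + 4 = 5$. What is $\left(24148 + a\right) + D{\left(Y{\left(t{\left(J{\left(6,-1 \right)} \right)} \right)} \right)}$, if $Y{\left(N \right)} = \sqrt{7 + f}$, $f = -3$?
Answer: $34819$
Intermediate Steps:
$J{\left(T,g \right)} = 1$ ($J{\left(T,g \right)} = -4 + 5 = 1$)
$t{\left(d \right)} = - \frac{1}{3}$ ($t{\left(d \right)} = \frac{1}{3} \left(-1\right) = - \frac{1}{3}$)
$Y{\left(N \right)} = 2$ ($Y{\left(N \right)} = \sqrt{7 - 3} = \sqrt{4} = 2$)
$D{\left(I \right)} = 169$ ($D{\left(I \right)} = 13^{2} = 169$)
$\left(24148 + a\right) + D{\left(Y{\left(t{\left(J{\left(6,-1 \right)} \right)} \right)} \right)} = \left(24148 + 10502\right) + 169 = 34650 + 169 = 34819$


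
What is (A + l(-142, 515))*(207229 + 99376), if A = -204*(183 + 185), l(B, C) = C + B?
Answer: -22903086895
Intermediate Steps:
l(B, C) = B + C
A = -75072 (A = -204*368 = -75072)
(A + l(-142, 515))*(207229 + 99376) = (-75072 + (-142 + 515))*(207229 + 99376) = (-75072 + 373)*306605 = -74699*306605 = -22903086895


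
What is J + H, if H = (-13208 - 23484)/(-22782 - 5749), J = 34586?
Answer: 986809858/28531 ≈ 34587.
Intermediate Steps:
H = 36692/28531 (H = -36692/(-28531) = -36692*(-1/28531) = 36692/28531 ≈ 1.2860)
J + H = 34586 + 36692/28531 = 986809858/28531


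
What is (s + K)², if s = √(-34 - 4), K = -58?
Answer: (58 - I*√38)² ≈ 3326.0 - 715.07*I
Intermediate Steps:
s = I*√38 (s = √(-38) = I*√38 ≈ 6.1644*I)
(s + K)² = (I*√38 - 58)² = (-58 + I*√38)²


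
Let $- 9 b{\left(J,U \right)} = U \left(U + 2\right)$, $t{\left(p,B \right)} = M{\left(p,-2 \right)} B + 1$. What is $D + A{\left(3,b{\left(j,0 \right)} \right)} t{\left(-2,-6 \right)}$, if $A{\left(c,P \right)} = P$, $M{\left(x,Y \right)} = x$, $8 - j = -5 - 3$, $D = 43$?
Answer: $43$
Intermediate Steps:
$j = 16$ ($j = 8 - \left(-5 - 3\right) = 8 - -8 = 8 + 8 = 16$)
$t{\left(p,B \right)} = 1 + B p$ ($t{\left(p,B \right)} = p B + 1 = B p + 1 = 1 + B p$)
$b{\left(J,U \right)} = - \frac{U \left(2 + U\right)}{9}$ ($b{\left(J,U \right)} = - \frac{U \left(U + 2\right)}{9} = - \frac{U \left(2 + U\right)}{9}$)
$D + A{\left(3,b{\left(j,0 \right)} \right)} t{\left(-2,-6 \right)} = 43 + \left(- \frac{1}{9}\right) 0 \left(2 + 0\right) \left(1 - -12\right) = 43 + \left(- \frac{1}{9}\right) 0 \cdot 2 \left(1 + 12\right) = 43 + 0 \cdot 13 = 43 + 0 = 43$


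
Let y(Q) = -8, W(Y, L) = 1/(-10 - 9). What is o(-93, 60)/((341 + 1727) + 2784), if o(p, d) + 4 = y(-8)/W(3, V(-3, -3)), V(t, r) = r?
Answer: 37/1213 ≈ 0.030503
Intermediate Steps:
W(Y, L) = -1/19 (W(Y, L) = 1/(-19) = -1/19)
o(p, d) = 148 (o(p, d) = -4 - 8/(-1/19) = -4 - 8*(-19) = -4 + 152 = 148)
o(-93, 60)/((341 + 1727) + 2784) = 148/((341 + 1727) + 2784) = 148/(2068 + 2784) = 148/4852 = 148*(1/4852) = 37/1213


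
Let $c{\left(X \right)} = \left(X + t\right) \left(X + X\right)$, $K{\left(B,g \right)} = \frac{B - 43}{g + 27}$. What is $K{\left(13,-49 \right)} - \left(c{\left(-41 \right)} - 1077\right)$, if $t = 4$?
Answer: $- \frac{21512}{11} \approx -1955.6$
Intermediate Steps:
$K{\left(B,g \right)} = \frac{-43 + B}{27 + g}$
$c{\left(X \right)} = 2 X \left(4 + X\right)$ ($c{\left(X \right)} = \left(X + 4\right) \left(X + X\right) = \left(4 + X\right) 2 X = 2 X \left(4 + X\right)$)
$K{\left(13,-49 \right)} - \left(c{\left(-41 \right)} - 1077\right) = \frac{-43 + 13}{27 - 49} - \left(2 \left(-41\right) \left(4 - 41\right) - 1077\right) = \frac{1}{-22} \left(-30\right) - \left(2 \left(-41\right) \left(-37\right) - 1077\right) = \left(- \frac{1}{22}\right) \left(-30\right) - \left(3034 - 1077\right) = \frac{15}{11} - 1957 = - \frac{21512}{11}$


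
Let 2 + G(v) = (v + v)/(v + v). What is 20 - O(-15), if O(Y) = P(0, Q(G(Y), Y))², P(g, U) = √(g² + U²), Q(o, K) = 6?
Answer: -16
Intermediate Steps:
G(v) = -1 (G(v) = -2 + (v + v)/(v + v) = -2 + (2*v)/((2*v)) = -2 + (2*v)*(1/(2*v)) = -2 + 1 = -1)
P(g, U) = √(U² + g²)
O(Y) = 36 (O(Y) = (√(6² + 0²))² = (√(36 + 0))² = (√36)² = 6² = 36)
20 - O(-15) = 20 - 1*36 = 20 - 36 = -16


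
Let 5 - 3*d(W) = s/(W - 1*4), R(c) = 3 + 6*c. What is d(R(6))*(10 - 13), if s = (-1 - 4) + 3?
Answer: -177/35 ≈ -5.0571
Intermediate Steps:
s = -2 (s = -5 + 3 = -2)
d(W) = 5/3 + 2/(3*(-4 + W)) (d(W) = 5/3 - (-2)/(3*(W - 1*4)) = 5/3 - (-2)/(3*(W - 4)) = 5/3 - (-2)/(3*(-4 + W)) = 5/3 + 2/(3*(-4 + W)))
d(R(6))*(10 - 13) = ((-18 + 5*(3 + 6*6))/(3*(-4 + (3 + 6*6))))*(10 - 13) = ((-18 + 5*(3 + 36))/(3*(-4 + (3 + 36))))*(-3) = ((-18 + 5*39)/(3*(-4 + 39)))*(-3) = ((⅓)*(-18 + 195)/35)*(-3) = ((⅓)*(1/35)*177)*(-3) = (59/35)*(-3) = -177/35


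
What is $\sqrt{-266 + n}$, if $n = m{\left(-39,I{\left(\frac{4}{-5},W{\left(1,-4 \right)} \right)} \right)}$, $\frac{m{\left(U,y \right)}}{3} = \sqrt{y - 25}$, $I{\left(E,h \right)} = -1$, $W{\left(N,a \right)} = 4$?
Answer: $\sqrt{-266 + 3 i \sqrt{26}} \approx 0.4688 + 16.316 i$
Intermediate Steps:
$m{\left(U,y \right)} = 3 \sqrt{-25 + y}$ ($m{\left(U,y \right)} = 3 \sqrt{y - 25} = 3 \sqrt{-25 + y}$)
$n = 3 i \sqrt{26}$ ($n = 3 \sqrt{-25 - 1} = 3 \sqrt{-26} = 3 i \sqrt{26} \approx 15.297 i$)
$\sqrt{-266 + n} = \sqrt{-266 + 3 i \sqrt{26}}$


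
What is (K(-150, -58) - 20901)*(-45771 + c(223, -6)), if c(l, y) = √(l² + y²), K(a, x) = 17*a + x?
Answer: 1076030439 - 23509*√49765 ≈ 1.0708e+9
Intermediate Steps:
K(a, x) = x + 17*a
(K(-150, -58) - 20901)*(-45771 + c(223, -6)) = ((-58 + 17*(-150)) - 20901)*(-45771 + √(223² + (-6)²)) = ((-58 - 2550) - 20901)*(-45771 + √(49729 + 36)) = (-2608 - 20901)*(-45771 + √49765) = -23509*(-45771 + √49765) = 1076030439 - 23509*√49765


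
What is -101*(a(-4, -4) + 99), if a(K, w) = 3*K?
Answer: -8787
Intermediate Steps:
-101*(a(-4, -4) + 99) = -101*(3*(-4) + 99) = -101*(-12 + 99) = -101*87 = -8787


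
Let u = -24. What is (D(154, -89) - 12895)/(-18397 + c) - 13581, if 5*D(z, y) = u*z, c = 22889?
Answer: -305097431/22460 ≈ -13584.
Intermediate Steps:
D(z, y) = -24*z/5 (D(z, y) = (-24*z)/5 = -24*z/5)
(D(154, -89) - 12895)/(-18397 + c) - 13581 = (-24/5*154 - 12895)/(-18397 + 22889) - 13581 = (-3696/5 - 12895)/4492 - 13581 = -68171/5*1/4492 - 13581 = -68171/22460 - 13581 = -305097431/22460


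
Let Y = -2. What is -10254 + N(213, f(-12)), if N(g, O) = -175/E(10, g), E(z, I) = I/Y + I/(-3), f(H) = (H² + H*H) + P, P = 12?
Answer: -727964/71 ≈ -10253.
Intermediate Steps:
f(H) = 12 + 2*H² (f(H) = (H² + H*H) + 12 = (H² + H²) + 12 = 2*H² + 12 = 12 + 2*H²)
E(z, I) = -5*I/6 (E(z, I) = I/(-2) + I/(-3) = I*(-½) + I*(-⅓) = -I/2 - I/3 = -5*I/6)
N(g, O) = 210/g (N(g, O) = -175*(-6/(5*g)) = -(-210)/g = 210/g)
-10254 + N(213, f(-12)) = -10254 + 210/213 = -10254 + 210*(1/213) = -10254 + 70/71 = -727964/71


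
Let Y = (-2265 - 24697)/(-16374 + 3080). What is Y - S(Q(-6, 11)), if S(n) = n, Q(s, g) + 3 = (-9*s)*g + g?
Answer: -234589/391 ≈ -599.97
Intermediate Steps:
Q(s, g) = -3 + g - 9*g*s (Q(s, g) = -3 + ((-9*s)*g + g) = -3 + (-9*g*s + g) = -3 + (g - 9*g*s) = -3 + g - 9*g*s)
Y = 793/391 (Y = -26962/(-13294) = -26962*(-1/13294) = 793/391 ≈ 2.0281)
Y - S(Q(-6, 11)) = 793/391 - (-3 + 11 - 9*11*(-6)) = 793/391 - (-3 + 11 + 594) = 793/391 - 1*602 = 793/391 - 602 = -234589/391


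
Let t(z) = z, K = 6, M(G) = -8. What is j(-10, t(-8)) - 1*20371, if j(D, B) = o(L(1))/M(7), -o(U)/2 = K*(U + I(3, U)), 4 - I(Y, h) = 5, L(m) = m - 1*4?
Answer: -20377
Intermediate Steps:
L(m) = -4 + m (L(m) = m - 4 = -4 + m)
I(Y, h) = -1 (I(Y, h) = 4 - 1*5 = 4 - 5 = -1)
o(U) = 12 - 12*U (o(U) = -12*(U - 1) = -12*(-1 + U) = -2*(-6 + 6*U) = 12 - 12*U)
j(D, B) = -6 (j(D, B) = (12 - 12*(-4 + 1))/(-8) = (12 - 12*(-3))*(-⅛) = (12 + 36)*(-⅛) = 48*(-⅛) = -6)
j(-10, t(-8)) - 1*20371 = -6 - 1*20371 = -6 - 20371 = -20377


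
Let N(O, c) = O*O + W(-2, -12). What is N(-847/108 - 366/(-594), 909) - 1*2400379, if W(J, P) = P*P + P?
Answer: -3387500499743/1411344 ≈ -2.4002e+6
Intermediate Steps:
W(J, P) = P + P**2 (W(J, P) = P**2 + P = P + P**2)
N(O, c) = 132 + O**2 (N(O, c) = O*O - 12*(1 - 12) = O**2 - 12*(-11) = O**2 + 132 = 132 + O**2)
N(-847/108 - 366/(-594), 909) - 1*2400379 = (132 + (-847/108 - 366/(-594))**2) - 1*2400379 = (132 + (-847*1/108 - 366*(-1/594))**2) - 2400379 = (132 + (-847/108 + 61/99)**2) - 2400379 = (132 + (-8585/1188)**2) - 2400379 = (132 + 73702225/1411344) - 2400379 = 259999633/1411344 - 2400379 = -3387500499743/1411344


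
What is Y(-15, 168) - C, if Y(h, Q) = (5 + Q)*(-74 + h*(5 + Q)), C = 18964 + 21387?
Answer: -502088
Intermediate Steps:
C = 40351
Y(h, Q) = (-74 + h*(5 + Q))*(5 + Q)
Y(-15, 168) - C = (-370 - 74*168 + 25*(-15) - 15*168² + 10*168*(-15)) - 1*40351 = (-370 - 12432 - 375 - 15*28224 - 25200) - 40351 = (-370 - 12432 - 375 - 423360 - 25200) - 40351 = -461737 - 40351 = -502088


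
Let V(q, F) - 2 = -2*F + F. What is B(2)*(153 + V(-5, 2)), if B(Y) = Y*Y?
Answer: 612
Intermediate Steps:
V(q, F) = 2 - F (V(q, F) = 2 + (-2*F + F) = 2 - F)
B(Y) = Y²
B(2)*(153 + V(-5, 2)) = 2²*(153 + (2 - 1*2)) = 4*(153 + (2 - 2)) = 4*(153 + 0) = 4*153 = 612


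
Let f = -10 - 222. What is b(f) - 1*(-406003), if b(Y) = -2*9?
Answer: 405985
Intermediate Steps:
f = -232
b(Y) = -18
b(f) - 1*(-406003) = -18 - 1*(-406003) = -18 + 406003 = 405985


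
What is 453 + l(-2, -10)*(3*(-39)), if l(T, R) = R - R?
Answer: 453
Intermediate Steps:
l(T, R) = 0
453 + l(-2, -10)*(3*(-39)) = 453 + 0*(3*(-39)) = 453 + 0*(-117) = 453 + 0 = 453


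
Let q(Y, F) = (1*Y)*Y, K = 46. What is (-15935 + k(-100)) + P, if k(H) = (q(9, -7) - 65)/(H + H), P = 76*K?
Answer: -310977/25 ≈ -12439.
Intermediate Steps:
P = 3496 (P = 76*46 = 3496)
q(Y, F) = Y² (q(Y, F) = Y*Y = Y²)
k(H) = 8/H (k(H) = (9² - 65)/(H + H) = (81 - 65)/((2*H)) = 16*(1/(2*H)) = 8/H)
(-15935 + k(-100)) + P = (-15935 + 8/(-100)) + 3496 = (-15935 + 8*(-1/100)) + 3496 = (-15935 - 2/25) + 3496 = -398377/25 + 3496 = -310977/25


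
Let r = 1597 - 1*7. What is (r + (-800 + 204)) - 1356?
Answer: -362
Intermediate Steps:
r = 1590 (r = 1597 - 7 = 1590)
(r + (-800 + 204)) - 1356 = (1590 + (-800 + 204)) - 1356 = (1590 - 596) - 1356 = 994 - 1356 = -362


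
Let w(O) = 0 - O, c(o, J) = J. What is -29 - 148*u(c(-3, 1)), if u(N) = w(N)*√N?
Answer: 119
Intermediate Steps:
w(O) = -O
u(N) = -N^(3/2) (u(N) = (-N)*√N = -N^(3/2))
-29 - 148*u(c(-3, 1)) = -29 - (-148)*1^(3/2) = -29 - (-148) = -29 - 148*(-1) = -29 + 148 = 119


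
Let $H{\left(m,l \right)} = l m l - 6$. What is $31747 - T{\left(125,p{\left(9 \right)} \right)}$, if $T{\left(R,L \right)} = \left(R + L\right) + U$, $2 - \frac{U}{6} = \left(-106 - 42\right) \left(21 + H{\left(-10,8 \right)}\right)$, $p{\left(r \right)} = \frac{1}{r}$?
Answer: $\frac{5279489}{9} \approx 5.8661 \cdot 10^{5}$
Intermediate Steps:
$H{\left(m,l \right)} = -6 + m l^{2}$ ($H{\left(m,l \right)} = m l^{2} - 6 = -6 + m l^{2}$)
$U = -554988$ ($U = 12 - 6 \left(-106 - 42\right) \left(21 - \left(6 + 10 \cdot 8^{2}\right)\right) = 12 - 6 \left(- 148 \left(21 - 646\right)\right) = 12 - 6 \left(\left(-148\right) \left(-625\right)\right) = 12 - 555000 = -554988$)
$T{\left(R,L \right)} = -554988 + L + R$ ($T{\left(R,L \right)} = \left(R + L\right) - 554988 = \left(L + R\right) - 554988 = -554988 + L + R$)
$31747 - T{\left(125,p{\left(9 \right)} \right)} = 31747 - \left(-554988 + \frac{1}{9} + 125\right) = 31747 - - \frac{4993766}{9} = 31747 + \frac{4993766}{9} = \frac{5279489}{9}$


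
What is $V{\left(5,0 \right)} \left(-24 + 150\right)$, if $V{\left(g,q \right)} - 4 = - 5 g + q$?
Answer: $-2646$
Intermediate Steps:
$V{\left(g,q \right)} = 4 + q - 5 g$ ($V{\left(g,q \right)} = 4 - \left(- q + 5 g\right) = 4 + q - 5 g$)
$V{\left(5,0 \right)} \left(-24 + 150\right) = \left(4 + 0 - 25\right) \left(-24 + 150\right) = \left(4 + 0 - 25\right) 126 = \left(-21\right) 126 = -2646$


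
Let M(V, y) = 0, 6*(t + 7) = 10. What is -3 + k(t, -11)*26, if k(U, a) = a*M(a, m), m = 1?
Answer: -3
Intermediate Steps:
t = -16/3 (t = -7 + (⅙)*10 = -7 + 5/3 = -16/3 ≈ -5.3333)
k(U, a) = 0 (k(U, a) = a*0 = 0)
-3 + k(t, -11)*26 = -3 + 0*26 = -3 + 0 = -3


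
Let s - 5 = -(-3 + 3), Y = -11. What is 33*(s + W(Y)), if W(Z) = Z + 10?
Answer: 132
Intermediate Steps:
W(Z) = 10 + Z
s = 5 (s = 5 - (-3 + 3) = 5 - 1*0 = 5 + 0 = 5)
33*(s + W(Y)) = 33*(5 + (10 - 11)) = 33*(5 - 1) = 33*4 = 132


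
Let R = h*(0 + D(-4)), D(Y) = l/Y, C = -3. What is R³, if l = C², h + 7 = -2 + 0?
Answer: 531441/64 ≈ 8303.8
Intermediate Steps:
h = -9 (h = -7 + (-2 + 0) = -7 - 2 = -9)
l = 9 (l = (-3)² = 9)
D(Y) = 9/Y
R = 81/4 (R = -9*(0 + 9/(-4)) = -9*(0 + 9*(-¼)) = -9*(0 - 9/4) = -9*(-9/4) = 81/4 ≈ 20.250)
R³ = (81/4)³ = 531441/64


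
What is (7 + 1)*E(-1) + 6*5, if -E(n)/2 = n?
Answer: 46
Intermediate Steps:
E(n) = -2*n
(7 + 1)*E(-1) + 6*5 = (7 + 1)*(-2*(-1)) + 6*5 = 8*2 + 30 = 16 + 30 = 46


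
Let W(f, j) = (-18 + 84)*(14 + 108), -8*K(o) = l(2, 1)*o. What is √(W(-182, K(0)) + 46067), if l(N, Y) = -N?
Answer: √54119 ≈ 232.64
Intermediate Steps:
K(o) = o/4 (K(o) = -(-1*2)*o/8 = -(-1)*o/4 = o/4)
W(f, j) = 8052 (W(f, j) = 66*122 = 8052)
√(W(-182, K(0)) + 46067) = √(8052 + 46067) = √54119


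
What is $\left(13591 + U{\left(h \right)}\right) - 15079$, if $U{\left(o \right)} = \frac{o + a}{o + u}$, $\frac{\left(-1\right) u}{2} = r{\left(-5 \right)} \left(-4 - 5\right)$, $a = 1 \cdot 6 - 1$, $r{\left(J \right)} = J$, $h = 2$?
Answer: $- \frac{130951}{88} \approx -1488.1$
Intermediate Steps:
$a = 5$ ($a = 6 - 1 = 5$)
$u = -90$ ($u = - 2 \left(- 5 \left(-4 - 5\right)\right) = - 2 \left(\left(-5\right) \left(-9\right)\right) = \left(-2\right) 45 = -90$)
$U{\left(o \right)} = \frac{5 + o}{-90 + o}$ ($U{\left(o \right)} = \frac{o + 5}{o - 90} = \frac{5 + o}{-90 + o}$)
$\left(13591 + U{\left(h \right)}\right) - 15079 = \left(13591 + \frac{5 + 2}{-90 + 2}\right) - 15079 = \left(13591 + \frac{1}{-88} \cdot 7\right) - 15079 = \left(13591 - \frac{7}{88}\right) - 15079 = \frac{1196001}{88} - 15079 = - \frac{130951}{88}$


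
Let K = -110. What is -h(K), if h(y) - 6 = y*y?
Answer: -12106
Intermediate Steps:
h(y) = 6 + y² (h(y) = 6 + y*y = 6 + y²)
-h(K) = -(6 + (-110)²) = -(6 + 12100) = -1*12106 = -12106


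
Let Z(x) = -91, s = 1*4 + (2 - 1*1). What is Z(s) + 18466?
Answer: 18375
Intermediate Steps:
s = 5 (s = 4 + (2 - 1) = 4 + 1 = 5)
Z(s) + 18466 = -91 + 18466 = 18375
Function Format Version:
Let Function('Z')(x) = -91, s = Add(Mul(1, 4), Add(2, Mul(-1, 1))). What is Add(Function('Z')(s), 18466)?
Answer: 18375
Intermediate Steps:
s = 5 (s = Add(4, Add(2, -1)) = Add(4, 1) = 5)
Add(Function('Z')(s), 18466) = Add(-91, 18466) = 18375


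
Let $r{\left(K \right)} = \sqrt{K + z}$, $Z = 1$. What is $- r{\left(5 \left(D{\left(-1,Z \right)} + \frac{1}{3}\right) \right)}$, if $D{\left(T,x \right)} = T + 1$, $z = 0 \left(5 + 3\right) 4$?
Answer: $- \frac{\sqrt{15}}{3} \approx -1.291$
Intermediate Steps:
$z = 0$ ($z = 0 \cdot 8 \cdot 4 = 0 \cdot 4 = 0$)
$D{\left(T,x \right)} = 1 + T$
$r{\left(K \right)} = \sqrt{K}$ ($r{\left(K \right)} = \sqrt{K + 0} = \sqrt{K}$)
$- r{\left(5 \left(D{\left(-1,Z \right)} + \frac{1}{3}\right) \right)} = - \sqrt{5 \left(\left(1 - 1\right) + \frac{1}{3}\right)} = - \sqrt{5 \left(0 + \frac{1}{3}\right)} = - \sqrt{5 \cdot \frac{1}{3}} = - \sqrt{\frac{5}{3}} = - \frac{\sqrt{15}}{3}$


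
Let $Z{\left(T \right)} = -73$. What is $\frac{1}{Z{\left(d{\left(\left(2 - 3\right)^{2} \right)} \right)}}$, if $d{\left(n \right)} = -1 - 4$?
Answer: $- \frac{1}{73} \approx -0.013699$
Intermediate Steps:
$d{\left(n \right)} = -5$ ($d{\left(n \right)} = -1 - 4 = -5$)
$\frac{1}{Z{\left(d{\left(\left(2 - 3\right)^{2} \right)} \right)}} = \frac{1}{-73} = - \frac{1}{73}$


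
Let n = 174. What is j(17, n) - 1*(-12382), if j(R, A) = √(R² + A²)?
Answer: 12382 + √30565 ≈ 12557.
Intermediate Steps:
j(R, A) = √(A² + R²)
j(17, n) - 1*(-12382) = √(174² + 17²) - 1*(-12382) = √(30276 + 289) + 12382 = √30565 + 12382 = 12382 + √30565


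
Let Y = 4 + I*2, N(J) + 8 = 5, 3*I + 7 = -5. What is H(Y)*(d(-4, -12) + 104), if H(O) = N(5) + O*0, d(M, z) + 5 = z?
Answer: -261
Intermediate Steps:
I = -4 (I = -7/3 + (1/3)*(-5) = -7/3 - 5/3 = -4)
N(J) = -3 (N(J) = -8 + 5 = -3)
d(M, z) = -5 + z
Y = -4 (Y = 4 - 4*2 = 4 - 8 = -4)
H(O) = -3 (H(O) = -3 + O*0 = -3 + 0 = -3)
H(Y)*(d(-4, -12) + 104) = -3*((-5 - 12) + 104) = -3*(-17 + 104) = -3*87 = -261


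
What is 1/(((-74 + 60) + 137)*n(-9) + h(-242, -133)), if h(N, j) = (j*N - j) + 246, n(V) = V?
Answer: 1/31458 ≈ 3.1788e-5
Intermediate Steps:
h(N, j) = 246 - j + N*j (h(N, j) = (N*j - j) + 246 = (-j + N*j) + 246 = 246 - j + N*j)
1/(((-74 + 60) + 137)*n(-9) + h(-242, -133)) = 1/(((-74 + 60) + 137)*(-9) + (246 - 1*(-133) - 242*(-133))) = 1/((-14 + 137)*(-9) + (246 + 133 + 32186)) = 1/(123*(-9) + 32565) = 1/(-1107 + 32565) = 1/31458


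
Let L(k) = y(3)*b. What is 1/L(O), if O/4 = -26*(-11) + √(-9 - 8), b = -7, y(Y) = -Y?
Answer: 1/21 ≈ 0.047619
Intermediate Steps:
O = 1144 + 4*I*√17 (O = 4*(-26*(-11) + √(-9 - 8)) = 4*(286 + √(-17)) = 4*(286 + I*√17) = 1144 + 4*I*√17 ≈ 1144.0 + 16.492*I)
L(k) = 21 (L(k) = -1*3*(-7) = -3*(-7) = 21)
1/L(O) = 1/21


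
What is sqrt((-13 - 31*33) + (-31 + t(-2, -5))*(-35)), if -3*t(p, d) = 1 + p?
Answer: 4*sqrt(21)/3 ≈ 6.1101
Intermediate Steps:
t(p, d) = -1/3 - p/3 (t(p, d) = -(1 + p)/3 = -1/3 - p/3)
sqrt((-13 - 31*33) + (-31 + t(-2, -5))*(-35)) = sqrt((-13 - 31*33) + (-31 + (-1/3 - 1/3*(-2)))*(-35)) = sqrt((-13 - 1023) + (-31 + (-1/3 + 2/3))*(-35)) = sqrt(-1036 + (-31 + 1/3)*(-35)) = sqrt(-1036 - 92/3*(-35)) = sqrt(-1036 + 3220/3) = sqrt(112/3) = 4*sqrt(21)/3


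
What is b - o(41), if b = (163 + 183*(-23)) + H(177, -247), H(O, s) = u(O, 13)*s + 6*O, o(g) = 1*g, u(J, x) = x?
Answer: -6236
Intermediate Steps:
o(g) = g
H(O, s) = 6*O + 13*s (H(O, s) = 13*s + 6*O = 6*O + 13*s)
b = -6195 (b = (163 + 183*(-23)) + (6*177 + 13*(-247)) = (163 - 4209) + (1062 - 3211) = -4046 - 2149 = -6195)
b - o(41) = -6195 - 1*41 = -6195 - 41 = -6236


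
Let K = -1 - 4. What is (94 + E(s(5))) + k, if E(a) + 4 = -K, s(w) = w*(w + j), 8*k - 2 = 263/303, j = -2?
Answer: 231149/2424 ≈ 95.359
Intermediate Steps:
k = 869/2424 (k = ¼ + (263/303)/8 = ¼ + (263*(1/303))/8 = ¼ + (⅛)*(263/303) = ¼ + 263/2424 = 869/2424 ≈ 0.35850)
K = -5
s(w) = w*(-2 + w) (s(w) = w*(w - 2) = w*(-2 + w))
E(a) = 1 (E(a) = -4 - 1*(-5) = -4 + 5 = 1)
(94 + E(s(5))) + k = (94 + 1) + 869/2424 = 95 + 869/2424 = 231149/2424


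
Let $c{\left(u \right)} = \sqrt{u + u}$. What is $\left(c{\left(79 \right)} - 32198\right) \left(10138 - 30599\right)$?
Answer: $658803278 - 20461 \sqrt{158} \approx 6.5855 \cdot 10^{8}$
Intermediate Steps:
$c{\left(u \right)} = \sqrt{2} \sqrt{u}$ ($c{\left(u \right)} = \sqrt{2 u} = \sqrt{2} \sqrt{u}$)
$\left(c{\left(79 \right)} - 32198\right) \left(10138 - 30599\right) = \left(\sqrt{2} \sqrt{79} - 32198\right) \left(10138 - 30599\right) = \left(\sqrt{158} - 32198\right) \left(-20461\right) = \left(-32198 + \sqrt{158}\right) \left(-20461\right) = 658803278 - 20461 \sqrt{158}$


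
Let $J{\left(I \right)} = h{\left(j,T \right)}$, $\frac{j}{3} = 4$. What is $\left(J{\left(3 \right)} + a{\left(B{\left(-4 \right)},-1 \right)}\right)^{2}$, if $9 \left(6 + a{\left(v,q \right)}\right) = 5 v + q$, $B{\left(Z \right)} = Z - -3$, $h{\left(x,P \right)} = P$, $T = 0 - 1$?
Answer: $\frac{529}{9} \approx 58.778$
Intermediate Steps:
$j = 12$ ($j = 3 \cdot 4 = 12$)
$T = -1$ ($T = 0 - 1 = -1$)
$J{\left(I \right)} = -1$
$B{\left(Z \right)} = 3 + Z$ ($B{\left(Z \right)} = Z + 3 = 3 + Z$)
$a{\left(v,q \right)} = -6 + \frac{q}{9} + \frac{5 v}{9}$ ($a{\left(v,q \right)} = -6 + \frac{5 v + q}{9} = -6 + \frac{q + 5 v}{9} = -6 + \left(\frac{q}{9} + \frac{5 v}{9}\right) = -6 + \frac{q}{9} + \frac{5 v}{9}$)
$\left(J{\left(3 \right)} + a{\left(B{\left(-4 \right)},-1 \right)}\right)^{2} = \left(-1 + \left(-6 + \frac{1}{9} \left(-1\right) + \frac{5 \left(3 - 4\right)}{9}\right)\right)^{2} = \left(-1 - \frac{20}{3}\right)^{2} = \left(- \frac{23}{3}\right)^{2} = \frac{529}{9}$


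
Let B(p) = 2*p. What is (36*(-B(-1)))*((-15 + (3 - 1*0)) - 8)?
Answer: -1440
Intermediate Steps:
(36*(-B(-1)))*((-15 + (3 - 1*0)) - 8) = (36*(-2*(-1)))*((-15 + (3 - 1*0)) - 8) = (36*(-1*(-2)))*((-15 + (3 + 0)) - 8) = (36*2)*((-15 + 3) - 8) = 72*(-12 - 8) = 72*(-20) = -1440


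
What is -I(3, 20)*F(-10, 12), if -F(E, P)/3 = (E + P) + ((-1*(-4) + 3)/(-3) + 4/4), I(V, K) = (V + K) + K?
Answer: 86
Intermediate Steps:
I(V, K) = V + 2*K (I(V, K) = (K + V) + K = V + 2*K)
F(E, P) = 4 - 3*E - 3*P (F(E, P) = -3*((E + P) + ((-1*(-4) + 3)/(-3) + 4/4)) = -3*((E + P) + ((4 + 3)*(-⅓) + 4*(¼))) = -3*((E + P) + (7*(-⅓) + 1)) = -3*((E + P) + (-7/3 + 1)) = -3*((E + P) - 4/3) = -3*(-4/3 + E + P) = 4 - 3*E - 3*P)
-I(3, 20)*F(-10, 12) = -(3 + 2*20)*(4 - 3*(-10) - 3*12) = -(3 + 40)*(4 + 30 - 36) = -43*(-2) = -1*(-86) = 86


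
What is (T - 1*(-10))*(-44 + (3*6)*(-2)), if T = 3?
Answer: -1040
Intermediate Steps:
(T - 1*(-10))*(-44 + (3*6)*(-2)) = (3 - 1*(-10))*(-44 + (3*6)*(-2)) = (3 + 10)*(-44 + 18*(-2)) = 13*(-44 - 36) = 13*(-80) = -1040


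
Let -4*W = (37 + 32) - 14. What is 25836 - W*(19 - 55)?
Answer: 25341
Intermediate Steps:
W = -55/4 (W = -((37 + 32) - 14)/4 = -(69 - 14)/4 = -¼*55 = -55/4 ≈ -13.750)
25836 - W*(19 - 55) = 25836 - (-55)*(19 - 55)/4 = 25836 - (-55)*(-36)/4 = 25836 - 1*495 = 25836 - 495 = 25341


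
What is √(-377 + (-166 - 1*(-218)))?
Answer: 5*I*√13 ≈ 18.028*I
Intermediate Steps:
√(-377 + (-166 - 1*(-218))) = √(-377 + (-166 + 218)) = √(-377 + 52) = √(-325) = 5*I*√13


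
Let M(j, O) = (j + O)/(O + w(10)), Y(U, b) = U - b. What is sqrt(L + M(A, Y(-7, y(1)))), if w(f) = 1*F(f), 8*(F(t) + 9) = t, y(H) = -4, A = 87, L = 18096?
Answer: 8*sqrt(522579)/43 ≈ 134.49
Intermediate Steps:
F(t) = -9 + t/8
w(f) = -9 + f/8 (w(f) = 1*(-9 + f/8) = -9 + f/8)
M(j, O) = (O + j)/(-31/4 + O) (M(j, O) = (j + O)/(O + (-9 + (1/8)*10)) = (O + j)/(O + (-9 + 5/4)) = (O + j)/(O - 31/4) = (O + j)/(-31/4 + O))
sqrt(L + M(A, Y(-7, y(1)))) = sqrt(18096 + 4*((-7 - 1*(-4)) + 87)/(-31 + 4*(-7 - 1*(-4)))) = sqrt(18096 + 4*((-7 + 4) + 87)/(-31 + 4*(-7 + 4))) = sqrt(18096 + 4*(-3 + 87)/(-31 + 4*(-3))) = sqrt(18096 + 4*84/(-31 - 12)) = sqrt(18096 + 4*84/(-43)) = sqrt(18096 + 4*(-1/43)*84) = sqrt(18096 - 336/43) = sqrt(777792/43) = 8*sqrt(522579)/43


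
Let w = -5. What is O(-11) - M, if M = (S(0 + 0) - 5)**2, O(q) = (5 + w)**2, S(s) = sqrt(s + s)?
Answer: -25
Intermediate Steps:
S(s) = sqrt(2)*sqrt(s) (S(s) = sqrt(2*s) = sqrt(2)*sqrt(s))
O(q) = 0 (O(q) = (5 - 5)**2 = 0**2 = 0)
M = 25 (M = (sqrt(2)*sqrt(0 + 0) - 5)**2 = (sqrt(2)*sqrt(0) - 5)**2 = (sqrt(2)*0 - 5)**2 = (0 - 5)**2 = (-5)**2 = 25)
O(-11) - M = 0 - 1*25 = 0 - 25 = -25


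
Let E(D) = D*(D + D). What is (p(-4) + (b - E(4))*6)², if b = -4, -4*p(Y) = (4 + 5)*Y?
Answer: 42849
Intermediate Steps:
E(D) = 2*D² (E(D) = D*(2*D) = 2*D²)
p(Y) = -9*Y/4 (p(Y) = -(4 + 5)*Y/4 = -9*Y/4)
(p(-4) + (b - E(4))*6)² = (-9/4*(-4) + (-4 - 2*4²)*6)² = (9 + (-4 - 2*16)*6)² = (9 + (-4 - 1*32)*6)² = (9 + (-4 - 32)*6)² = (9 - 36*6)² = (9 - 216)² = (-207)² = 42849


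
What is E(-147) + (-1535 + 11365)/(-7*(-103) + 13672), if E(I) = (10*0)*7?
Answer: 9830/14393 ≈ 0.68297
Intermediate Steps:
E(I) = 0 (E(I) = 0*7 = 0)
E(-147) + (-1535 + 11365)/(-7*(-103) + 13672) = 0 + (-1535 + 11365)/(-7*(-103) + 13672) = 0 + 9830/(721 + 13672) = 0 + 9830/14393 = 9830/14393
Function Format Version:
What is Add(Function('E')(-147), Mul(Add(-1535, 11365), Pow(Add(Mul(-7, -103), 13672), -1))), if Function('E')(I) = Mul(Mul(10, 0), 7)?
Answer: Rational(9830, 14393) ≈ 0.68297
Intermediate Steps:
Function('E')(I) = 0 (Function('E')(I) = Mul(0, 7) = 0)
Add(Function('E')(-147), Mul(Add(-1535, 11365), Pow(Add(Mul(-7, -103), 13672), -1))) = Add(0, Mul(Add(-1535, 11365), Pow(Add(Mul(-7, -103), 13672), -1))) = Add(0, Mul(9830, Pow(Add(721, 13672), -1))) = Add(0, Mul(9830, Pow(14393, -1))) = Add(0, Mul(9830, Rational(1, 14393))) = Add(0, Rational(9830, 14393)) = Rational(9830, 14393)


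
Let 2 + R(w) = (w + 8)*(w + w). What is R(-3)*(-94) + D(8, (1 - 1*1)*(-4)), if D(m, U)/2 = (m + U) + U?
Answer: 3024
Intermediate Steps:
D(m, U) = 2*m + 4*U (D(m, U) = 2*((m + U) + U) = 2*((U + m) + U) = 2*(m + 2*U) = 2*m + 4*U)
R(w) = -2 + 2*w*(8 + w) (R(w) = -2 + (w + 8)*(w + w) = -2 + (8 + w)*(2*w) = -2 + 2*w*(8 + w))
R(-3)*(-94) + D(8, (1 - 1*1)*(-4)) = (-2 + 2*(-3)² + 16*(-3))*(-94) + (2*8 + 4*((1 - 1*1)*(-4))) = (-2 + 2*9 - 48)*(-94) + (16 + 4*((1 - 1)*(-4))) = (-2 + 18 - 48)*(-94) + (16 + 4*(0*(-4))) = -32*(-94) + (16 + 4*0) = 3008 + (16 + 0) = 3008 + 16 = 3024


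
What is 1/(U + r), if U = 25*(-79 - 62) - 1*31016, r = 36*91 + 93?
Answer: -1/31172 ≈ -3.2080e-5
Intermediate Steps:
r = 3369 (r = 3276 + 93 = 3369)
U = -34541 (U = 25*(-141) - 31016 = -3525 - 31016 = -34541)
1/(U + r) = 1/(-34541 + 3369) = 1/(-31172) = -1/31172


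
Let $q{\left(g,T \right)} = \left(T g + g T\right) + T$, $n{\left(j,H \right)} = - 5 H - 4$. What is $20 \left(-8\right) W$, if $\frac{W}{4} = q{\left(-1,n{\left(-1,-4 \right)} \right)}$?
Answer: $10240$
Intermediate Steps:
$n{\left(j,H \right)} = -4 - 5 H$
$q{\left(g,T \right)} = T + 2 T g$ ($q{\left(g,T \right)} = \left(T g + T g\right) + T = 2 T g + T = T + 2 T g$)
$W = -64$ ($W = 4 \left(-4 - -20\right) \left(1 + 2 \left(-1\right)\right) = 4 \left(-4 + 20\right) \left(1 - 2\right) = 4 \cdot 16 \left(-1\right) = 4 \left(-16\right) = -64$)
$20 \left(-8\right) W = 20 \left(-8\right) \left(-64\right) = \left(-160\right) \left(-64\right) = 10240$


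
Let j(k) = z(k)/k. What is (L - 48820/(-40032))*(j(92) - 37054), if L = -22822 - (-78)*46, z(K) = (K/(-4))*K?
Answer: 2378880922453/3336 ≈ 7.1309e+8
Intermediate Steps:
z(K) = -K**2/4 (z(K) = (K*(-1/4))*K = (-K/4)*K = -K**2/4)
j(k) = -k/4 (j(k) = (-k**2/4)/k = -k/4)
L = -19234 (L = -22822 - 1*(-3588) = -22822 + 3588 = -19234)
(L - 48820/(-40032))*(j(92) - 37054) = (-19234 - 48820/(-40032))*(-1/4*92 - 37054) = (-19234 - 48820*(-1/40032))*(-23 - 37054) = (-19234 + 12205/10008)*(-37077) = -192481667/10008*(-37077) = 2378880922453/3336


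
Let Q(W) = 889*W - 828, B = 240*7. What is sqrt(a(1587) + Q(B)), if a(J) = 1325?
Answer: sqrt(1494017) ≈ 1222.3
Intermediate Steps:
B = 1680
Q(W) = -828 + 889*W
sqrt(a(1587) + Q(B)) = sqrt(1325 + (-828 + 889*1680)) = sqrt(1325 + (-828 + 1493520)) = sqrt(1325 + 1492692) = sqrt(1494017)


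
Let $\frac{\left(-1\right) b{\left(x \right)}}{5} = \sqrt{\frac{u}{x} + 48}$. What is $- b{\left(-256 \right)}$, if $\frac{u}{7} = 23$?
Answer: $\frac{5 \sqrt{12127}}{16} \approx 34.413$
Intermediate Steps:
$u = 161$ ($u = 7 \cdot 23 = 161$)
$b{\left(x \right)} = - 5 \sqrt{48 + \frac{161}{x}}$ ($b{\left(x \right)} = - 5 \sqrt{\frac{161}{x} + 48} = - 5 \sqrt{48 + \frac{161}{x}}$)
$- b{\left(-256 \right)} = - \left(-5\right) \sqrt{48 + \frac{161}{-256}} = - \left(-5\right) \sqrt{48 + 161 \left(- \frac{1}{256}\right)} = - \left(-5\right) \sqrt{48 - \frac{161}{256}} = - \left(-5\right) \sqrt{\frac{12127}{256}} = - \left(-5\right) \frac{\sqrt{12127}}{16} = - \frac{\left(-5\right) \sqrt{12127}}{16} = \frac{5 \sqrt{12127}}{16}$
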